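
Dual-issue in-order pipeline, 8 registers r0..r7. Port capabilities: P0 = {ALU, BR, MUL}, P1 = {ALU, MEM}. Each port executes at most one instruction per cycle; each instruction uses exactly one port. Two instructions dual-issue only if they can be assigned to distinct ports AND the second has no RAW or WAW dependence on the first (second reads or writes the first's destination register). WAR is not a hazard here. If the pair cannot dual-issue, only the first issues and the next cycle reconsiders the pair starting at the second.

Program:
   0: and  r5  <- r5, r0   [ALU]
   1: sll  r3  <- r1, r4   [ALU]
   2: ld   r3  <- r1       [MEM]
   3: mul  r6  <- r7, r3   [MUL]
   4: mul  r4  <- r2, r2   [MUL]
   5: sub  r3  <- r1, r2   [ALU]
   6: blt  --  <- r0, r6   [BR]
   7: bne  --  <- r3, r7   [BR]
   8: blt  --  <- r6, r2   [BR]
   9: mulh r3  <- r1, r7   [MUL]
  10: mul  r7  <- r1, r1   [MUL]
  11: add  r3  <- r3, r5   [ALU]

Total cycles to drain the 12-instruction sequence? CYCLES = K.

CYCLES = 9

t=0 i0&i1:and+sll ; 2-wide
t=1 i2:ld ; RAW r3
t=2 i3:mul ; no-port MUL/MUL
t=3 i4&i5:mul+sub ; 2-wide
t=4 i6:blt ; no-port BR/BR
t=5 i7:bne ; no-port BR/BR
t=6 i8:blt ; no-port BR/MUL
t=7 i9:mulh ; no-port MUL/MUL
t=8 i10&i11:mul+add ; 2-wide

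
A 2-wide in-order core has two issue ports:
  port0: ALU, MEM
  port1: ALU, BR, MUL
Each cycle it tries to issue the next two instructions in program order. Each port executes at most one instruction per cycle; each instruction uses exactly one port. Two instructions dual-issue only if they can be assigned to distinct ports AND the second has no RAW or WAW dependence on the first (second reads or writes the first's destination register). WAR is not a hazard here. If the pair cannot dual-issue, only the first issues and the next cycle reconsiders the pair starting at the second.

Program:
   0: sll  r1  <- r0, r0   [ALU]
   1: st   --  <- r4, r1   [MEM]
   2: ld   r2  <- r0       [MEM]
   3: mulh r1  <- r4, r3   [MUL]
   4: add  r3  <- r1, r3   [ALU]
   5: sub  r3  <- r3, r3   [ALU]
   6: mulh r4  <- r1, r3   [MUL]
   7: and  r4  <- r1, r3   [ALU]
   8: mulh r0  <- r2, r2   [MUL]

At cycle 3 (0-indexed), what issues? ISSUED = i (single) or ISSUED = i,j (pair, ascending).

0. sll.ALU @i0  | RAW r1
1. st.MEM @i1  | no-port MEM/MEM
2. ld.MEM;mulh.MUL @i2/i3  | dual
3. add.ALU @i4  | RAW+WAW r3
4. sub.ALU @i5  | RAW r3
5. mulh.MUL @i6  | WAW r4
6. and.ALU;mulh.MUL @i7/i8  | dual

ISSUED = 4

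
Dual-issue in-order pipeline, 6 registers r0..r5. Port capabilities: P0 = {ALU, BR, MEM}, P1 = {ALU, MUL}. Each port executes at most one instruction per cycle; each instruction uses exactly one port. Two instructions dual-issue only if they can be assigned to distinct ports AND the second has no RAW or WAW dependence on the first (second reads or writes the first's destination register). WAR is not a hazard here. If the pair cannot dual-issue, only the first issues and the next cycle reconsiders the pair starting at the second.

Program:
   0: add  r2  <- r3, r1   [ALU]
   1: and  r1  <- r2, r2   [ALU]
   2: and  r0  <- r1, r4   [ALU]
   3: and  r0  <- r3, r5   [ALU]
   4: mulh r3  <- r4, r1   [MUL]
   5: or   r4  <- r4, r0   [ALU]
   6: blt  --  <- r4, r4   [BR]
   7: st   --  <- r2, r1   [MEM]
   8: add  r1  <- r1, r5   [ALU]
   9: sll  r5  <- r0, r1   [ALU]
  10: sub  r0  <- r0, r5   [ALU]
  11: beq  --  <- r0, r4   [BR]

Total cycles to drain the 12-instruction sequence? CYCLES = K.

0. add @i0  | RAW r2
1. and @i1  | RAW r1
2. and @i2  | WAW r0
3. and/mulh @i3+i4  | 2-wide
4. or @i5  | RAW r4
5. blt @i6  | no-port BR/MEM
6. st/add @i7+i8  | 2-wide
7. sll @i9  | RAW r5
8. sub @i10  | RAW r0
9. beq @i11  | tail

CYCLES = 10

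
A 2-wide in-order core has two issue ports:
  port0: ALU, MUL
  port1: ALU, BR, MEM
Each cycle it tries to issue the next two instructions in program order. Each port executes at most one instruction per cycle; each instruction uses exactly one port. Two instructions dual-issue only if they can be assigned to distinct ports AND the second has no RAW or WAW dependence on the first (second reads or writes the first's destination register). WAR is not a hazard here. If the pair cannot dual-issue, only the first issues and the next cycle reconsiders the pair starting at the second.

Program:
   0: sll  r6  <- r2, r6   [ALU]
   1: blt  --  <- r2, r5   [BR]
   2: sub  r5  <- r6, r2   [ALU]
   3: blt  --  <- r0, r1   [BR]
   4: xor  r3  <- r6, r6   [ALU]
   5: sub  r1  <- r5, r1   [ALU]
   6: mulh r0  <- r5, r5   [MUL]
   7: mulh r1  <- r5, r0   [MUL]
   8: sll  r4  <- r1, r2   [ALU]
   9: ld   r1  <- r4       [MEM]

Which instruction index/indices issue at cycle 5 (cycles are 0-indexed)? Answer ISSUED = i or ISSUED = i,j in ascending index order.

ISSUED = 8

0. sll+blt @i0&i1  | dual
1. sub+blt @i2&i3  | dual
2. xor+sub @i4&i5  | dual
3. mulh @i6  | no-port MUL/MUL
4. mulh @i7  | RAW r1
5. sll @i8  | RAW r4
6. ld @i9  | tail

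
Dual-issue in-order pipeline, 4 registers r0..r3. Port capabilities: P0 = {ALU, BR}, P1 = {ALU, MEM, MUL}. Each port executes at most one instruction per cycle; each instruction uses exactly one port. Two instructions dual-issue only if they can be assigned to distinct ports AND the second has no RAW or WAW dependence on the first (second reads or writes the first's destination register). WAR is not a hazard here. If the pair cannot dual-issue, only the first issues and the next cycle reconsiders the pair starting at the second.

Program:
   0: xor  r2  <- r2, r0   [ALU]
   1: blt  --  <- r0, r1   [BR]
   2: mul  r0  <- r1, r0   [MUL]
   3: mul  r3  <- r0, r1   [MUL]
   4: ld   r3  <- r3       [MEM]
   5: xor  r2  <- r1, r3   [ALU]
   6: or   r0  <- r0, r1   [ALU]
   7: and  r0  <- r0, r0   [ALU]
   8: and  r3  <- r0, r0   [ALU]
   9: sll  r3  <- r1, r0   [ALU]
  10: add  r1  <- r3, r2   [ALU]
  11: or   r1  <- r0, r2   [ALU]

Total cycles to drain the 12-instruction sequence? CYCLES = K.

0. xor+blt @i0+i1  | pair
1. mul @i2  | no-port MUL/MUL
2. mul @i3  | no-port MUL/MEM
3. ld @i4  | RAW r3
4. xor+or @i5+i6  | pair
5. and @i7  | RAW r0
6. and @i8  | WAW r3
7. sll @i9  | RAW r3
8. add @i10  | WAW r1
9. or @i11  | tail

CYCLES = 10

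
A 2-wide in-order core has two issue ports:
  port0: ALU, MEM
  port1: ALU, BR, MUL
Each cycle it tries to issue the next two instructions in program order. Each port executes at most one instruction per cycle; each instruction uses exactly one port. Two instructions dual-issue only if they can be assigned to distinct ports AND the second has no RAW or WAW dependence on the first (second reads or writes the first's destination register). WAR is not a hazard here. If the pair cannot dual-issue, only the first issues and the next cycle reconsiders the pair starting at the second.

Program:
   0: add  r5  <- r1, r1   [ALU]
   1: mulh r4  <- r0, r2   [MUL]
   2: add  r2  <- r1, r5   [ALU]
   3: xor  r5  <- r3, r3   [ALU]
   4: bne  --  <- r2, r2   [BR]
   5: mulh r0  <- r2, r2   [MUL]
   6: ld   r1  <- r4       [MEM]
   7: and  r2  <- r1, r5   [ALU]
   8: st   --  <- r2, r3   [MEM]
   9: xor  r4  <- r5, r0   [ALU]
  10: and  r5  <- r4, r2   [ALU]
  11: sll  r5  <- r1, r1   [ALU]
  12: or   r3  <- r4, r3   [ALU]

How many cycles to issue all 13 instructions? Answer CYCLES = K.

0. add/mulh @i0,i1  | pair
1. add/xor @i2,i3  | pair
2. bne @i4  | no-port BR/MUL
3. mulh/ld @i5,i6  | pair
4. and @i7  | RAW r2
5. st/xor @i8,i9  | pair
6. and @i10  | WAW r5
7. sll/or @i11,i12  | pair

CYCLES = 8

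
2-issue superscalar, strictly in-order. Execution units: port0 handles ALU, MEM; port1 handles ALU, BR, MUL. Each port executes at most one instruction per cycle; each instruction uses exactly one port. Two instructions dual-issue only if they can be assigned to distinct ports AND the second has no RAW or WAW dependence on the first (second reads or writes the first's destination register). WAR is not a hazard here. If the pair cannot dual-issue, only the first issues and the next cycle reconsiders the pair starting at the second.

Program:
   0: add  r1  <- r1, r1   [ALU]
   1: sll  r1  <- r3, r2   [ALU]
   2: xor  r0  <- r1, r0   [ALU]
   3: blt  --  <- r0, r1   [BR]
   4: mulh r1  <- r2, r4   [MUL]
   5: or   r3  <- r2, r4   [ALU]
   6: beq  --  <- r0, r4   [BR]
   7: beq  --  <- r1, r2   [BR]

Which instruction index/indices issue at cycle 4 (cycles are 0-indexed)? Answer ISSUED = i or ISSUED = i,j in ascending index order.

[0] i0  add  -- WAW r1
[1] i1  sll  -- RAW r1
[2] i2  xor  -- RAW r0
[3] i3  blt  -- no-port BR/MUL
[4] i4,i5  mulh/or  -- 2-wide
[5] i6  beq  -- no-port BR/BR
[6] i7  beq  -- tail

ISSUED = 4,5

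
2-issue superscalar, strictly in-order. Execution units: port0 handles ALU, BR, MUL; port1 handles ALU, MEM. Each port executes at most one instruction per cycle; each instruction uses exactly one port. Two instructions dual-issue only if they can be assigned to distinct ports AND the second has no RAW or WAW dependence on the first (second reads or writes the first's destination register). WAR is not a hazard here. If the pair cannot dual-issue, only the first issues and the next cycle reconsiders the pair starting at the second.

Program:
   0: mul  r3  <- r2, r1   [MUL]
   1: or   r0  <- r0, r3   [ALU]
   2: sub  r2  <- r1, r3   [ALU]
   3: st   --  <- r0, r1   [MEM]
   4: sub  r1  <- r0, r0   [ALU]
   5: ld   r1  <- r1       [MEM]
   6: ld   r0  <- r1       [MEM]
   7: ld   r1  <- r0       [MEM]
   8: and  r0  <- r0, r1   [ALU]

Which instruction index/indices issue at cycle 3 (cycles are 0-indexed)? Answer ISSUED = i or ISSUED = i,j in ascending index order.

[0] i0  mul.MUL  -- RAW r3
[1] i1&i2  or.ALU sub.ALU  -- 2-wide
[2] i3&i4  st.MEM sub.ALU  -- 2-wide
[3] i5  ld.MEM  -- no-port MEM/MEM
[4] i6  ld.MEM  -- no-port MEM/MEM
[5] i7  ld.MEM  -- RAW r1
[6] i8  and.ALU  -- tail

ISSUED = 5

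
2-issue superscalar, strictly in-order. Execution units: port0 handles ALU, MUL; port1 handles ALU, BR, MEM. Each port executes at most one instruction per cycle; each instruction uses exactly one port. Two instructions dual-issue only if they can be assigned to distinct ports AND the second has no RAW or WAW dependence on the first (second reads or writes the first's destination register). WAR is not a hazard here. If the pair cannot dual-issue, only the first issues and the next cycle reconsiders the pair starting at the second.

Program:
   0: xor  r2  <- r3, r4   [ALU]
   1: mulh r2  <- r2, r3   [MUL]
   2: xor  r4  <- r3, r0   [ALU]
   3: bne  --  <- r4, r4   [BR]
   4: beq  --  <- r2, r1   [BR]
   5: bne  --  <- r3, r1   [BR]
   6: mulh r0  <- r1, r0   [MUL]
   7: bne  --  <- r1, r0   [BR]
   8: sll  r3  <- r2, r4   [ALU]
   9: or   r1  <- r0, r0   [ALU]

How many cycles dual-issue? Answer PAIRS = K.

PAIRS = 3

0. xor @i0  | RAW+WAW r2
1. mulh;xor @i1&i2  | pair
2. bne @i3  | no-port BR/BR
3. beq @i4  | no-port BR/BR
4. bne;mulh @i5&i6  | pair
5. bne;sll @i7&i8  | pair
6. or @i9  | tail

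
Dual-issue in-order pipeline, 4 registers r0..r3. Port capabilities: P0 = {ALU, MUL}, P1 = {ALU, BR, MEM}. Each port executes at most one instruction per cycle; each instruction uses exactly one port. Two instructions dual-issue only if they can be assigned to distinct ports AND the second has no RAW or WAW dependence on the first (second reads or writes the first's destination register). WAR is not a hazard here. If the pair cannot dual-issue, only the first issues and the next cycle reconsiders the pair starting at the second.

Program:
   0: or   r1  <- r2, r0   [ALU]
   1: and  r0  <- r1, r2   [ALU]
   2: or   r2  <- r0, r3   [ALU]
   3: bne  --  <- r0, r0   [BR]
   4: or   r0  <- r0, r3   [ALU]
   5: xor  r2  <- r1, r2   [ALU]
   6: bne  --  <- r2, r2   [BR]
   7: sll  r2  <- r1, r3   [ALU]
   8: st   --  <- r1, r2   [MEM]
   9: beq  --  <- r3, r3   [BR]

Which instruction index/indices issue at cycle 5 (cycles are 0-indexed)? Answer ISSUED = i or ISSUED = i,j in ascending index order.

ISSUED = 8

c0: i0 or.ALU  RAW r1
c1: i1 and.ALU  RAW r0
c2: i2&i3 or.ALU+bne.BR  dual
c3: i4&i5 or.ALU+xor.ALU  dual
c4: i6&i7 bne.BR+sll.ALU  dual
c5: i8 st.MEM  no-port MEM/BR
c6: i9 beq.BR  tail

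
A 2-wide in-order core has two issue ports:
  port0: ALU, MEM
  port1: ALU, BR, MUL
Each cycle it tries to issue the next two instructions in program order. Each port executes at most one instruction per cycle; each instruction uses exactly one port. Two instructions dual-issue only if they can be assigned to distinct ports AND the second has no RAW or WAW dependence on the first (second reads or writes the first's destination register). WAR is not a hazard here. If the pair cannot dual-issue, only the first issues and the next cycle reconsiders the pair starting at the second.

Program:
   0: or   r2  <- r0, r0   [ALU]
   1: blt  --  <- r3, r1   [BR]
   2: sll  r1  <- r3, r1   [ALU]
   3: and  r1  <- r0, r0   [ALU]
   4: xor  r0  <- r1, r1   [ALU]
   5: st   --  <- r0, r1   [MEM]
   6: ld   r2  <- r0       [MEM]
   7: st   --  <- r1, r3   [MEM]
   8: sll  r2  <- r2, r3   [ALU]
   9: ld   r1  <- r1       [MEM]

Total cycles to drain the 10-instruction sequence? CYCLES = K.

[0] i0,i1  or blt  -- 2-wide
[1] i2  sll  -- WAW r1
[2] i3  and  -- RAW r1
[3] i4  xor  -- RAW r0
[4] i5  st  -- no-port MEM/MEM
[5] i6  ld  -- no-port MEM/MEM
[6] i7,i8  st sll  -- 2-wide
[7] i9  ld  -- tail

CYCLES = 8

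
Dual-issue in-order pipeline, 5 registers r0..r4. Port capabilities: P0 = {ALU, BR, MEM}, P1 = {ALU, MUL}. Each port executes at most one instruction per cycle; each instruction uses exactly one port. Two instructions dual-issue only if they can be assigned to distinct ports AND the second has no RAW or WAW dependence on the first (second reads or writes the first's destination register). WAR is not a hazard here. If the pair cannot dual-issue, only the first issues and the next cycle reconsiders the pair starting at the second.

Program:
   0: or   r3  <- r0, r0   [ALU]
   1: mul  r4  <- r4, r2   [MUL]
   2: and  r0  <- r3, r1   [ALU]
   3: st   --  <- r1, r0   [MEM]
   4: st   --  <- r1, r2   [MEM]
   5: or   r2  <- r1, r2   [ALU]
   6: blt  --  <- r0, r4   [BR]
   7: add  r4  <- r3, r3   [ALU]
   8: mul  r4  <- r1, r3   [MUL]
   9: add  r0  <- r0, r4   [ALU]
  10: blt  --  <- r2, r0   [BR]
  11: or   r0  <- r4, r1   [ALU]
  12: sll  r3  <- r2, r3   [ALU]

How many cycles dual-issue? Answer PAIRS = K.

PAIRS = 4

[0] i0&i1  or;mul  -- dual
[1] i2  and  -- RAW r0
[2] i3  st  -- no-port MEM/MEM
[3] i4&i5  st;or  -- dual
[4] i6&i7  blt;add  -- dual
[5] i8  mul  -- RAW r4
[6] i9  add  -- RAW r0
[7] i10&i11  blt;or  -- dual
[8] i12  sll  -- tail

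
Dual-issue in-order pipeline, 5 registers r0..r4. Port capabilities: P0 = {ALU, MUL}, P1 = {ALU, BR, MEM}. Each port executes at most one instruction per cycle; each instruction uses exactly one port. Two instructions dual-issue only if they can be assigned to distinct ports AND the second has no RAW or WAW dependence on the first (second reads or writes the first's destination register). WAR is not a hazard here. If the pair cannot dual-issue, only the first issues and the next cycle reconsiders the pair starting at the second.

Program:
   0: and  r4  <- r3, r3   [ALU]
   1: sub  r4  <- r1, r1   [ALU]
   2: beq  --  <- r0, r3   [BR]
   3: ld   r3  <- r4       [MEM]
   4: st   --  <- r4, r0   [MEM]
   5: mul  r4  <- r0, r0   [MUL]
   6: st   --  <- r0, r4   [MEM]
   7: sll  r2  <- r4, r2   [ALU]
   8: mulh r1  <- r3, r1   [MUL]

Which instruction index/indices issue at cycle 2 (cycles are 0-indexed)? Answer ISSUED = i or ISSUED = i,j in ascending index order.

ISSUED = 3

#0 head=0: and i0 WAW r4
#1 head=1: sub beq i1,i2 dual
#2 head=3: ld i3 no-port MEM/MEM
#3 head=4: st mul i4,i5 dual
#4 head=6: st sll i6,i7 dual
#5 head=8: mulh i8 tail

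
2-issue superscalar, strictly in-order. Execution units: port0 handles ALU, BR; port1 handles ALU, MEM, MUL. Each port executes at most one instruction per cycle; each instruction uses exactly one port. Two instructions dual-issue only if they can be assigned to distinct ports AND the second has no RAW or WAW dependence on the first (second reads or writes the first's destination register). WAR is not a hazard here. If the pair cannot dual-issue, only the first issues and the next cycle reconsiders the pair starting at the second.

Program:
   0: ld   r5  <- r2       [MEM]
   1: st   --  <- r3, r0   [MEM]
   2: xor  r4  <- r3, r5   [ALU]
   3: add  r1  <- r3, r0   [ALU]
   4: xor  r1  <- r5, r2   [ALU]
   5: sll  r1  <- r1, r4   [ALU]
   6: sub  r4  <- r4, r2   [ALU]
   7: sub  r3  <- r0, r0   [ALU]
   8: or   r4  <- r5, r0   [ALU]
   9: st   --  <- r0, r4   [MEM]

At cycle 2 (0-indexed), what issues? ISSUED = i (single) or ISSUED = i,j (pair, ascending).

[0] i0  ld.MEM  -- no-port MEM/MEM
[1] i1+i2  st.MEM+xor.ALU  -- pair
[2] i3  add.ALU  -- WAW r1
[3] i4  xor.ALU  -- RAW+WAW r1
[4] i5+i6  sll.ALU+sub.ALU  -- pair
[5] i7+i8  sub.ALU+or.ALU  -- pair
[6] i9  st.MEM  -- tail

ISSUED = 3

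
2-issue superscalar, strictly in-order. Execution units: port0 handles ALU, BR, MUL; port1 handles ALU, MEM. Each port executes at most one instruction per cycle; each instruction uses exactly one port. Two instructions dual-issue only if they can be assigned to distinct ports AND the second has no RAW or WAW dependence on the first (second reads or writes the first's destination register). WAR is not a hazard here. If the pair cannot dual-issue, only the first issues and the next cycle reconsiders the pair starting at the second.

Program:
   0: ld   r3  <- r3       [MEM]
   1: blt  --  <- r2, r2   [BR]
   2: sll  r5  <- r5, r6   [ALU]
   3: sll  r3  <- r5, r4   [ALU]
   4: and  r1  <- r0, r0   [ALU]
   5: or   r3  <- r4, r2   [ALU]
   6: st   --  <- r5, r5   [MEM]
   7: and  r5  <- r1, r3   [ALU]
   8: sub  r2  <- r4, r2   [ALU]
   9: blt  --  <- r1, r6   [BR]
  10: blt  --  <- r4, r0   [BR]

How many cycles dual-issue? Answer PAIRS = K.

PAIRS = 4

#0 head=0: ld/blt i0+i1 2-wide
#1 head=2: sll i2 RAW r5
#2 head=3: sll/and i3+i4 2-wide
#3 head=5: or/st i5+i6 2-wide
#4 head=7: and/sub i7+i8 2-wide
#5 head=9: blt i9 no-port BR/BR
#6 head=10: blt i10 tail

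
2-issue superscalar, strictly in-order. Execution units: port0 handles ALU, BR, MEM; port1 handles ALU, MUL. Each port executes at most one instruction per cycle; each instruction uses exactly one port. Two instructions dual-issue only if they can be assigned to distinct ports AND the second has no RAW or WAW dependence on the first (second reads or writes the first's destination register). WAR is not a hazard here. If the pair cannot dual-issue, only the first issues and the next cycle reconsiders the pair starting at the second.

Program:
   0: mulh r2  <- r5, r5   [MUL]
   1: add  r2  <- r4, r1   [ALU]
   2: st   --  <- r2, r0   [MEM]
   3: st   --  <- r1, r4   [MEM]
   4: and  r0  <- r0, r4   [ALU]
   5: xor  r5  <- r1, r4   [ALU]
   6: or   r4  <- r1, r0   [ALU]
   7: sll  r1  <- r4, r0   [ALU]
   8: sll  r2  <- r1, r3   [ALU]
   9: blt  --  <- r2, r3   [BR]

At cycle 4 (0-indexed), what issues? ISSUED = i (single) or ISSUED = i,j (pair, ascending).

0. mulh @i0  | WAW r2
1. add @i1  | RAW r2
2. st @i2  | no-port MEM/MEM
3. st and @i3+i4  | 2-wide
4. xor or @i5+i6  | 2-wide
5. sll @i7  | RAW r1
6. sll @i8  | RAW r2
7. blt @i9  | tail

ISSUED = 5,6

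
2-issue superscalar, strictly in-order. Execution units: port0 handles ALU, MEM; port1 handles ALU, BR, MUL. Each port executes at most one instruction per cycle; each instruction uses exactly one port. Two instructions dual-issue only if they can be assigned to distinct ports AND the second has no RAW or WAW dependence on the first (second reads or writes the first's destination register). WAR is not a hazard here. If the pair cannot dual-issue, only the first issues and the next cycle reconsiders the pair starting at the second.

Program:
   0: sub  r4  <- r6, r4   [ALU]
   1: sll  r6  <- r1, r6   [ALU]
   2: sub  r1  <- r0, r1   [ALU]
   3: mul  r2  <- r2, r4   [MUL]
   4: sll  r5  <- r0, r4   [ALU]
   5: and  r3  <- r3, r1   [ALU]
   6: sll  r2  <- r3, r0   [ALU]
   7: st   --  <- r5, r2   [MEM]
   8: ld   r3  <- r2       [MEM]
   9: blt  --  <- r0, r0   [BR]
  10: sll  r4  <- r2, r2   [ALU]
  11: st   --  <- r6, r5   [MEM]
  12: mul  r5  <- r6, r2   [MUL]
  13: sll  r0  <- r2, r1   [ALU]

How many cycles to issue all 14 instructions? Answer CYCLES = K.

CYCLES = 8

c0: i0/i1 sub.ALU sll.ALU  pair
c1: i2/i3 sub.ALU mul.MUL  pair
c2: i4/i5 sll.ALU and.ALU  pair
c3: i6 sll.ALU  RAW r2
c4: i7 st.MEM  no-port MEM/MEM
c5: i8/i9 ld.MEM blt.BR  pair
c6: i10/i11 sll.ALU st.MEM  pair
c7: i12/i13 mul.MUL sll.ALU  pair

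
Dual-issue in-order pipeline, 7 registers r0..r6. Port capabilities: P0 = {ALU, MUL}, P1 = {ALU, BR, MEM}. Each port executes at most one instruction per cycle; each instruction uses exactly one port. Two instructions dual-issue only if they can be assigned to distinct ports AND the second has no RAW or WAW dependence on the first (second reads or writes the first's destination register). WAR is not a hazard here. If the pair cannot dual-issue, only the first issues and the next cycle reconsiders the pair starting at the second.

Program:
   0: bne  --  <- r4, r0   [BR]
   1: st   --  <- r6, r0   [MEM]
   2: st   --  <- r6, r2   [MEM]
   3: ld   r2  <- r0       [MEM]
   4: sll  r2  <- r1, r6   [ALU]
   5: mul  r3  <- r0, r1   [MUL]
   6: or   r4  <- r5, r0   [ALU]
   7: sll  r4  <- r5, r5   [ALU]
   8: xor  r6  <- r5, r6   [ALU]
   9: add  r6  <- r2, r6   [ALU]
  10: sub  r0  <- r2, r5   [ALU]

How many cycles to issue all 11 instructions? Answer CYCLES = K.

#0 head=0: bne.BR i0 no-port BR/MEM
#1 head=1: st.MEM i1 no-port MEM/MEM
#2 head=2: st.MEM i2 no-port MEM/MEM
#3 head=3: ld.MEM i3 WAW r2
#4 head=4: sll.ALU/mul.MUL i4,i5 pair
#5 head=6: or.ALU i6 WAW r4
#6 head=7: sll.ALU/xor.ALU i7,i8 pair
#7 head=9: add.ALU/sub.ALU i9,i10 pair

CYCLES = 8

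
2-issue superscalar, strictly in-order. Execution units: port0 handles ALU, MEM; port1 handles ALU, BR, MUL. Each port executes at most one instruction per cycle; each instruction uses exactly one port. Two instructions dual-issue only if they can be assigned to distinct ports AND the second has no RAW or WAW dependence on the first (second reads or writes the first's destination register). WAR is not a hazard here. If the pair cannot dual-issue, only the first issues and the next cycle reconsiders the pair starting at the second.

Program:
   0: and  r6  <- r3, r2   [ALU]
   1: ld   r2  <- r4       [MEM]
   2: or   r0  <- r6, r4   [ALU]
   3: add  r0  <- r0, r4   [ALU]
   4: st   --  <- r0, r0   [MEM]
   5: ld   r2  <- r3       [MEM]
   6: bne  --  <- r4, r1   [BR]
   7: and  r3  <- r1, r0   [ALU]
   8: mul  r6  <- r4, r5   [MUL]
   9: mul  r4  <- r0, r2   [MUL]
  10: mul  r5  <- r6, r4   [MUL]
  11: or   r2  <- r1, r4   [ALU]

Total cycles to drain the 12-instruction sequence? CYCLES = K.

t=0 i0+i1:and+ld ; 2-wide
t=1 i2:or ; RAW+WAW r0
t=2 i3:add ; RAW r0
t=3 i4:st ; no-port MEM/MEM
t=4 i5+i6:ld+bne ; 2-wide
t=5 i7+i8:and+mul ; 2-wide
t=6 i9:mul ; no-port MUL/MUL
t=7 i10+i11:mul+or ; 2-wide

CYCLES = 8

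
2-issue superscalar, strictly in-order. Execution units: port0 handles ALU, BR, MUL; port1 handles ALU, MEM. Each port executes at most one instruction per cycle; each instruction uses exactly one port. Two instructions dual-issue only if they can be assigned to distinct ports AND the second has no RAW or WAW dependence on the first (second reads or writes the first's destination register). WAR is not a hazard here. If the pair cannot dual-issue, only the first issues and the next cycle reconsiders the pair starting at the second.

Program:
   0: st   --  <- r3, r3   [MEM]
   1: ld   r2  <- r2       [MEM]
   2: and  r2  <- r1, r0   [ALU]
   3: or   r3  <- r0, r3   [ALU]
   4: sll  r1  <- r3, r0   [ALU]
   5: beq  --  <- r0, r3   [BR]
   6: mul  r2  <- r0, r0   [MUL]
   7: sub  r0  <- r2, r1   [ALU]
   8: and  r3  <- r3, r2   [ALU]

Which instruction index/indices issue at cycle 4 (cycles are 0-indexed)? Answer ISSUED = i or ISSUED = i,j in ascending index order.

ISSUED = 6

#0 head=0: st.MEM i0 no-port MEM/MEM
#1 head=1: ld.MEM i1 WAW r2
#2 head=2: and.ALU or.ALU i2+i3 2-wide
#3 head=4: sll.ALU beq.BR i4+i5 2-wide
#4 head=6: mul.MUL i6 RAW r2
#5 head=7: sub.ALU and.ALU i7+i8 2-wide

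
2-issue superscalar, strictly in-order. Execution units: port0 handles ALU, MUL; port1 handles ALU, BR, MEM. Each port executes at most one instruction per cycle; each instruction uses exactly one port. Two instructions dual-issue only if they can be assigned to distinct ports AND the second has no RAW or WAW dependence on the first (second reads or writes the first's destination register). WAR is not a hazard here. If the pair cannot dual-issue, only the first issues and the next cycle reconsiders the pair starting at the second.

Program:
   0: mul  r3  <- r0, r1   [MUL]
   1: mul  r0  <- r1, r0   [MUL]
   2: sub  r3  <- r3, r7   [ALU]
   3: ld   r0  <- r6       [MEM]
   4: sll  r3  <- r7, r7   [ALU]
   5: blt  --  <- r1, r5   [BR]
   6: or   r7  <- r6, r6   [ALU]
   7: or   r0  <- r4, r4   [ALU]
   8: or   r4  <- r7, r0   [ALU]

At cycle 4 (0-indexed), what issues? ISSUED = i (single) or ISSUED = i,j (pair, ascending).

  cy0 -> i0 (mul) no-port MUL/MUL
  cy1 -> i1+i2 (mul;sub) pair
  cy2 -> i3+i4 (ld;sll) pair
  cy3 -> i5+i6 (blt;or) pair
  cy4 -> i7 (or) RAW r0
  cy5 -> i8 (or) tail

ISSUED = 7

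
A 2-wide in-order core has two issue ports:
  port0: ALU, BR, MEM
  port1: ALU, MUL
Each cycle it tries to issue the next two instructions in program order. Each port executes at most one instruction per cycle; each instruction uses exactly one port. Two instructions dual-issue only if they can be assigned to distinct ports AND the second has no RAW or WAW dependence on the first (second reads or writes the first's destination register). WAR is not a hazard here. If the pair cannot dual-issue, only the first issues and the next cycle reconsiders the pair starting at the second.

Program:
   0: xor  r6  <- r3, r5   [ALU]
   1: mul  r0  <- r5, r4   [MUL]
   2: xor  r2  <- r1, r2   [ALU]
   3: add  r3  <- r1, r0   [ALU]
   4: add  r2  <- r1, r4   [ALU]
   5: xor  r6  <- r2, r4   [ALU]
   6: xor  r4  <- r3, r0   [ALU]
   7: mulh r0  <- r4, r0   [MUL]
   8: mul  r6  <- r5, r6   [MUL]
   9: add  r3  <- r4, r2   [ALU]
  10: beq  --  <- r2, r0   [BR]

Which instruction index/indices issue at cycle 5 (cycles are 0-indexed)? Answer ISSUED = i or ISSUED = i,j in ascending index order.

ISSUED = 8,9

c0: i0/i1 xor.ALU+mul.MUL  dual
c1: i2/i3 xor.ALU+add.ALU  dual
c2: i4 add.ALU  RAW r2
c3: i5/i6 xor.ALU+xor.ALU  dual
c4: i7 mulh.MUL  no-port MUL/MUL
c5: i8/i9 mul.MUL+add.ALU  dual
c6: i10 beq.BR  tail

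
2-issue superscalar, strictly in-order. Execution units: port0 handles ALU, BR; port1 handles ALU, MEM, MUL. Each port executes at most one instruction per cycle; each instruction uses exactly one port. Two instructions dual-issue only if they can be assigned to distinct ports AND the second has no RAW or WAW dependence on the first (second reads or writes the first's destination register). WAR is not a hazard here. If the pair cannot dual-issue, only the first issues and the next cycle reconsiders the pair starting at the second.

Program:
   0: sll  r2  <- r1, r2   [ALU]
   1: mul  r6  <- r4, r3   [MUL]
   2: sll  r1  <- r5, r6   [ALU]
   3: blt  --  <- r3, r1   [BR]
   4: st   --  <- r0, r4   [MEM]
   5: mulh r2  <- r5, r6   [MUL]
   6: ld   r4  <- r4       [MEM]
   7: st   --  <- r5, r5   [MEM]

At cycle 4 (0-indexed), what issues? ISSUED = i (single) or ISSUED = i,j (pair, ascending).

ISSUED = 6

[0] i0&i1  sll.ALU/mul.MUL  -- dual
[1] i2  sll.ALU  -- RAW r1
[2] i3&i4  blt.BR/st.MEM  -- dual
[3] i5  mulh.MUL  -- no-port MUL/MEM
[4] i6  ld.MEM  -- no-port MEM/MEM
[5] i7  st.MEM  -- tail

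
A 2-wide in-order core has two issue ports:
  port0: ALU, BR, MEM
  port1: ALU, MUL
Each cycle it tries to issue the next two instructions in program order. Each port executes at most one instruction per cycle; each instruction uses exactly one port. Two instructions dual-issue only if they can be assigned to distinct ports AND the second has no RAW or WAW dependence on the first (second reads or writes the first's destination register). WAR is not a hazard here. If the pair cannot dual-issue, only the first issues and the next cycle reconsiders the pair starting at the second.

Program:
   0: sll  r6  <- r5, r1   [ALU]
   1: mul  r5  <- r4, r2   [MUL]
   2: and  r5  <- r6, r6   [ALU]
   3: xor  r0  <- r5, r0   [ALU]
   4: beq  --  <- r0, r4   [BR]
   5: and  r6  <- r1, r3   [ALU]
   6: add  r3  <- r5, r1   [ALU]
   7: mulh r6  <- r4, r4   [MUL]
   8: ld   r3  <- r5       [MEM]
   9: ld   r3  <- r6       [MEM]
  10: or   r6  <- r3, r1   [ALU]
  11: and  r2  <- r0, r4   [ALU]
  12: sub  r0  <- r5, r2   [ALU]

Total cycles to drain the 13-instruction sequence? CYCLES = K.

CYCLES = 9

[0] i0,i1  sll.ALU+mul.MUL  -- dual
[1] i2  and.ALU  -- RAW r5
[2] i3  xor.ALU  -- RAW r0
[3] i4,i5  beq.BR+and.ALU  -- dual
[4] i6,i7  add.ALU+mulh.MUL  -- dual
[5] i8  ld.MEM  -- no-port MEM/MEM
[6] i9  ld.MEM  -- RAW r3
[7] i10,i11  or.ALU+and.ALU  -- dual
[8] i12  sub.ALU  -- tail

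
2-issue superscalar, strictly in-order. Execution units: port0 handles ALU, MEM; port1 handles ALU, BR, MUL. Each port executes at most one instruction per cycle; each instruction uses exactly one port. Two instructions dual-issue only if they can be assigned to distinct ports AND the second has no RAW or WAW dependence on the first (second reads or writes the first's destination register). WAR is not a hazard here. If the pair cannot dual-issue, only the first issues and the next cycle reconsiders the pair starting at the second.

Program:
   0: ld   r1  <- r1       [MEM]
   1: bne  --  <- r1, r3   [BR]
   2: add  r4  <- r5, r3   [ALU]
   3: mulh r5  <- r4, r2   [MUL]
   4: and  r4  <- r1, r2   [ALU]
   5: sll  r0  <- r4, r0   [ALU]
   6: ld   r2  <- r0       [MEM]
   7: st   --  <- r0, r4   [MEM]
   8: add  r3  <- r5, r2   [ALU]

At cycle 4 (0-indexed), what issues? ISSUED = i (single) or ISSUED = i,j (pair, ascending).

#0 head=0: ld.MEM i0 RAW r1
#1 head=1: bne.BR+add.ALU i1,i2 dual
#2 head=3: mulh.MUL+and.ALU i3,i4 dual
#3 head=5: sll.ALU i5 RAW r0
#4 head=6: ld.MEM i6 no-port MEM/MEM
#5 head=7: st.MEM+add.ALU i7,i8 dual

ISSUED = 6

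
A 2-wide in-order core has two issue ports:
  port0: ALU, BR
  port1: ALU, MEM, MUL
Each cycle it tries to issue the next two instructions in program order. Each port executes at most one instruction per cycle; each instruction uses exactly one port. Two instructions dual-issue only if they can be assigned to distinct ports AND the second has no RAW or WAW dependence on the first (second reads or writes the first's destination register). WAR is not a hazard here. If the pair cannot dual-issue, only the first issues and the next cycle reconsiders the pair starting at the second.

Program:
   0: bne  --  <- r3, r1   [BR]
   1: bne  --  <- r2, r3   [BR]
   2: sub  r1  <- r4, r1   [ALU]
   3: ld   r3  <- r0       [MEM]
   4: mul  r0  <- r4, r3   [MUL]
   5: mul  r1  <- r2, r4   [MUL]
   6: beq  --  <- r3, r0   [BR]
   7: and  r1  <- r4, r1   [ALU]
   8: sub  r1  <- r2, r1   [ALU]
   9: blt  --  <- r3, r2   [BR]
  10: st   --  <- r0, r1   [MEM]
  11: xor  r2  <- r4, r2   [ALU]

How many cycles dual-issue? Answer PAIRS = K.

[0] i0  bne  -- no-port BR/BR
[1] i1/i2  bne;sub  -- pair
[2] i3  ld  -- no-port MEM/MUL
[3] i4  mul  -- no-port MUL/MUL
[4] i5/i6  mul;beq  -- pair
[5] i7  and  -- RAW+WAW r1
[6] i8/i9  sub;blt  -- pair
[7] i10/i11  st;xor  -- pair

PAIRS = 4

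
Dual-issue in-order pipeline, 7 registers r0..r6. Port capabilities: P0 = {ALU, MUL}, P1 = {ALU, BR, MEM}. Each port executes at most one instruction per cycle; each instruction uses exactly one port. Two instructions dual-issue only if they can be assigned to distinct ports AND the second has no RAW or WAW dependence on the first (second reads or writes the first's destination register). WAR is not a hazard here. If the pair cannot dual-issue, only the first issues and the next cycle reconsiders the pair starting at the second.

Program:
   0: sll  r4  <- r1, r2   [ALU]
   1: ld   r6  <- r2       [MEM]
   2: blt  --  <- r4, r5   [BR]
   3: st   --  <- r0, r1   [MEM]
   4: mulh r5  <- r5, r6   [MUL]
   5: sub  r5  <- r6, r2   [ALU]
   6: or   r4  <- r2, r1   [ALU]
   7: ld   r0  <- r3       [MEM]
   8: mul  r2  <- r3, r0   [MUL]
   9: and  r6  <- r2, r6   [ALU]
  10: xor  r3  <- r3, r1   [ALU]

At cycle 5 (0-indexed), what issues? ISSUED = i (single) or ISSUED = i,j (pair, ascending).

ISSUED = 8

t=0 i0+i1:sll;ld ; dual
t=1 i2:blt ; no-port BR/MEM
t=2 i3+i4:st;mulh ; dual
t=3 i5+i6:sub;or ; dual
t=4 i7:ld ; RAW r0
t=5 i8:mul ; RAW r2
t=6 i9+i10:and;xor ; dual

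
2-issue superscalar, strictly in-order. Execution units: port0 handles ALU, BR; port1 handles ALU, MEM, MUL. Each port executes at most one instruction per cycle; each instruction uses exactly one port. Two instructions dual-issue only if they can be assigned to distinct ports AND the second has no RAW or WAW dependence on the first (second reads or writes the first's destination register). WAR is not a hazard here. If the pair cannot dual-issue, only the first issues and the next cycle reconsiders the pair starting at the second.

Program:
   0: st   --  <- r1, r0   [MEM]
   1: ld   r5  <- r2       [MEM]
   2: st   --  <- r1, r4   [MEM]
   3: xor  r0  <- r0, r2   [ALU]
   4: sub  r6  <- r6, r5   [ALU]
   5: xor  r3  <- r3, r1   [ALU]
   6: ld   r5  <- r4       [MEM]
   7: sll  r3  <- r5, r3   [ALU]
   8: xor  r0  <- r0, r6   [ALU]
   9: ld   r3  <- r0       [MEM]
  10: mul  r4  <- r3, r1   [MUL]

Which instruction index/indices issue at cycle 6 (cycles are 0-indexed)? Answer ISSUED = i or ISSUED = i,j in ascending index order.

ISSUED = 9

t=0 i0:st ; no-port MEM/MEM
t=1 i1:ld ; no-port MEM/MEM
t=2 i2+i3:st/xor ; pair
t=3 i4+i5:sub/xor ; pair
t=4 i6:ld ; RAW r5
t=5 i7+i8:sll/xor ; pair
t=6 i9:ld ; no-port MEM/MUL
t=7 i10:mul ; tail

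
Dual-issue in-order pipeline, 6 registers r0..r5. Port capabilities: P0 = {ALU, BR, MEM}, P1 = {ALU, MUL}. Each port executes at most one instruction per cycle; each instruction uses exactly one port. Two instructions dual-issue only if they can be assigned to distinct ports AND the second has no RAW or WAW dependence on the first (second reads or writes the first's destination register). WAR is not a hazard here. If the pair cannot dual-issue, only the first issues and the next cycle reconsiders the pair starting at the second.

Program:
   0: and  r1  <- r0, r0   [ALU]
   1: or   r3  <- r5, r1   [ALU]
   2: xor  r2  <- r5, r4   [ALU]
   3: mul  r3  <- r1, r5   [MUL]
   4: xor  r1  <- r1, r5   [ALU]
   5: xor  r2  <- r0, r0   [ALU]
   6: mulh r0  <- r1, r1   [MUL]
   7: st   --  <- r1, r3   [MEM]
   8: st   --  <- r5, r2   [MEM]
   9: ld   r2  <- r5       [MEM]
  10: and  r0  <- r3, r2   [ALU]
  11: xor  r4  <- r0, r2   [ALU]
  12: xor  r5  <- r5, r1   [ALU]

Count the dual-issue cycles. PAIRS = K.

PAIRS = 4

  cy0 -> i0 (and.ALU) RAW r1
  cy1 -> i1+i2 (or.ALU;xor.ALU) pair
  cy2 -> i3+i4 (mul.MUL;xor.ALU) pair
  cy3 -> i5+i6 (xor.ALU;mulh.MUL) pair
  cy4 -> i7 (st.MEM) no-port MEM/MEM
  cy5 -> i8 (st.MEM) no-port MEM/MEM
  cy6 -> i9 (ld.MEM) RAW r2
  cy7 -> i10 (and.ALU) RAW r0
  cy8 -> i11+i12 (xor.ALU;xor.ALU) pair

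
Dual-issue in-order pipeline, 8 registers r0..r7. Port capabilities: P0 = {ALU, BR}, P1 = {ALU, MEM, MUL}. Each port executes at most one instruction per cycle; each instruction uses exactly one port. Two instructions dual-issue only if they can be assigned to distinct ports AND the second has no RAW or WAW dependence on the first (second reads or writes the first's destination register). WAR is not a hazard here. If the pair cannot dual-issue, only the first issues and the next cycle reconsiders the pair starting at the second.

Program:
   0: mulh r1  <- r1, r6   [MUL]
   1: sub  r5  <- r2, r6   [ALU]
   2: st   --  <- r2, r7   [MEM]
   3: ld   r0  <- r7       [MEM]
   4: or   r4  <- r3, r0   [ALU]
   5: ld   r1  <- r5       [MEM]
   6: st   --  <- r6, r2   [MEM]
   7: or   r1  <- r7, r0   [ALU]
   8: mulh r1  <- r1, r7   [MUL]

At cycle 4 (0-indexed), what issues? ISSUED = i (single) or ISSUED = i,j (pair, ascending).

#0 head=0: mulh sub i0,i1 pair
#1 head=2: st i2 no-port MEM/MEM
#2 head=3: ld i3 RAW r0
#3 head=4: or ld i4,i5 pair
#4 head=6: st or i6,i7 pair
#5 head=8: mulh i8 tail

ISSUED = 6,7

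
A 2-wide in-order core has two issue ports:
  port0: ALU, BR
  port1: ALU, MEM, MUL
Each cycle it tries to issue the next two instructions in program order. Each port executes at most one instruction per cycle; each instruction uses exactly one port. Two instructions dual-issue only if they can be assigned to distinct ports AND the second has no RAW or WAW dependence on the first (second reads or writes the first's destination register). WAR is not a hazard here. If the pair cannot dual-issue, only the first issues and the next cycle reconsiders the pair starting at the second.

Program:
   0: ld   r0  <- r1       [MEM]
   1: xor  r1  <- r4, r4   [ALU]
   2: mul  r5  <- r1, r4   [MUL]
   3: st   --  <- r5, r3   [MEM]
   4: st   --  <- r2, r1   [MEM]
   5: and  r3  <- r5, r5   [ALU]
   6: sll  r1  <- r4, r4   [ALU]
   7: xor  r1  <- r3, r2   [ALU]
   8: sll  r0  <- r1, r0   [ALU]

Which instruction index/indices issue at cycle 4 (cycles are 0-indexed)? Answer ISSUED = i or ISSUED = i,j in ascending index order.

t=0 i0&i1:ld.MEM xor.ALU ; dual
t=1 i2:mul.MUL ; no-port MUL/MEM
t=2 i3:st.MEM ; no-port MEM/MEM
t=3 i4&i5:st.MEM and.ALU ; dual
t=4 i6:sll.ALU ; WAW r1
t=5 i7:xor.ALU ; RAW r1
t=6 i8:sll.ALU ; tail

ISSUED = 6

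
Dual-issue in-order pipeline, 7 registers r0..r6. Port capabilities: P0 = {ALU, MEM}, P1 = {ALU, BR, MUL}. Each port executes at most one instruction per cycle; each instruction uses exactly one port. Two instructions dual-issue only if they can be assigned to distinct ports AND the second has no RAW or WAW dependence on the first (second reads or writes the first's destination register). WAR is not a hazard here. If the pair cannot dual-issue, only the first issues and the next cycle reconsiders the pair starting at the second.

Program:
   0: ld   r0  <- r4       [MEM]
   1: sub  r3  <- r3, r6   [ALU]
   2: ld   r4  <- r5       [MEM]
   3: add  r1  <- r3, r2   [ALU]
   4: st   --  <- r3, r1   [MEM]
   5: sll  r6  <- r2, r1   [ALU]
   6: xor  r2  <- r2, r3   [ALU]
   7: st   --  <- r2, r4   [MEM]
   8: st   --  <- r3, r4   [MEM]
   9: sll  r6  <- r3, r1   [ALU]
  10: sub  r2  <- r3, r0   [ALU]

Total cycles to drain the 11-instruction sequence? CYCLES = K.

CYCLES = 7

[0] i0/i1  ld.MEM sub.ALU  -- dual
[1] i2/i3  ld.MEM add.ALU  -- dual
[2] i4/i5  st.MEM sll.ALU  -- dual
[3] i6  xor.ALU  -- RAW r2
[4] i7  st.MEM  -- no-port MEM/MEM
[5] i8/i9  st.MEM sll.ALU  -- dual
[6] i10  sub.ALU  -- tail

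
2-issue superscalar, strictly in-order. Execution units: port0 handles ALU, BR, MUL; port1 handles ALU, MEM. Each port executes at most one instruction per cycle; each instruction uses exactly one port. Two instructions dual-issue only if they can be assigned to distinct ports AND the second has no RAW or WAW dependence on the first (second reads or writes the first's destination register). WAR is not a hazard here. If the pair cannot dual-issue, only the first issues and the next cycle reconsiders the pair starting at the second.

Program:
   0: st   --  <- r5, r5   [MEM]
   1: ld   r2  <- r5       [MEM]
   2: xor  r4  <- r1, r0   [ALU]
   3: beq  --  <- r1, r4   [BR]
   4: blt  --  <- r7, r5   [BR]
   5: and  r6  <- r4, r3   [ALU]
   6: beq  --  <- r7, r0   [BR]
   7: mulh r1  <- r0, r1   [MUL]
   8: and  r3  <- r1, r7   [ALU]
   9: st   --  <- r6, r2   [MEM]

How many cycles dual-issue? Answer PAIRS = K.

PAIRS = 3

t=0 i0:st ; no-port MEM/MEM
t=1 i1/i2:ld/xor ; pair
t=2 i3:beq ; no-port BR/BR
t=3 i4/i5:blt/and ; pair
t=4 i6:beq ; no-port BR/MUL
t=5 i7:mulh ; RAW r1
t=6 i8/i9:and/st ; pair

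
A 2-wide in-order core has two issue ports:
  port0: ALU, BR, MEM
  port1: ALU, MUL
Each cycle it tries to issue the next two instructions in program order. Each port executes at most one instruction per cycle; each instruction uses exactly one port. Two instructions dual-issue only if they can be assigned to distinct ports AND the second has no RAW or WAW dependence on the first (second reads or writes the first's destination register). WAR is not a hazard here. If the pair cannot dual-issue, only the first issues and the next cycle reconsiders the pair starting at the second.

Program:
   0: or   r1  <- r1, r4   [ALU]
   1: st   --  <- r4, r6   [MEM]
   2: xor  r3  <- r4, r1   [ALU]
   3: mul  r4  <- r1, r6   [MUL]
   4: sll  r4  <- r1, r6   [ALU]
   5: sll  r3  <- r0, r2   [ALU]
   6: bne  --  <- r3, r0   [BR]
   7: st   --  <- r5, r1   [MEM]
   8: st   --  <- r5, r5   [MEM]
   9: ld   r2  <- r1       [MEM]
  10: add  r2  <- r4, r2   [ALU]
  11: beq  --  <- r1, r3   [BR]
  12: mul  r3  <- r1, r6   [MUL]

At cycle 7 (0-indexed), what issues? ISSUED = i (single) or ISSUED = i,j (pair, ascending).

ISSUED = 10,11

  cy0 -> i0,i1 (or st) 2-wide
  cy1 -> i2,i3 (xor mul) 2-wide
  cy2 -> i4,i5 (sll sll) 2-wide
  cy3 -> i6 (bne) no-port BR/MEM
  cy4 -> i7 (st) no-port MEM/MEM
  cy5 -> i8 (st) no-port MEM/MEM
  cy6 -> i9 (ld) RAW+WAW r2
  cy7 -> i10,i11 (add beq) 2-wide
  cy8 -> i12 (mul) tail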